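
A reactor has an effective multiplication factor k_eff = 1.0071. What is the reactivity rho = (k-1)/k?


rho = (k_eff - 1) / k_eff
rho = (1.0071 - 1) / 1.0071
rho = 0.0070499

0.0070499


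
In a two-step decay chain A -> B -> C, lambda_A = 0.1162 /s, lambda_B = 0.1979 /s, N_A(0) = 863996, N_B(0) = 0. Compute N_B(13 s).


N_B(t) = lambda_A * N_A0 / (lambda_B - lambda_A) * [exp(-lambda_A*t) - exp(-lambda_B*t)]
exp(-0.1162*13) = 0.2207775; exp(-0.1979*13) = 0.07632918
N_B = 0.1162 * 863996 / (0.1979 - 0.1162) * (0.2207775 - 0.07632918)
N_B = 177504

177504


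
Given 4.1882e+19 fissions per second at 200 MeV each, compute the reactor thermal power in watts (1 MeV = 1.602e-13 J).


P = fission_rate * E_MeV * 1.602e-13
P = 4.1882e+19 * 200 * 1.602e-13
P = 1.3419e+09 W

1.3419e+09


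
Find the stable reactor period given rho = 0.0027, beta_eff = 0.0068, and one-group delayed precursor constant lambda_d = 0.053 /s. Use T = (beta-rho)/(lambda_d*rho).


T = (beta - rho) / (lambda_d * rho)
T = (0.0068 - 0.0027) / (0.053 * 0.0027)
T = 28.651 s

28.651


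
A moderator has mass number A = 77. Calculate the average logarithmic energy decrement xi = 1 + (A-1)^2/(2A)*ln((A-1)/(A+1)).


xi = 1 + (A-1)^2/(2A) * ln((A-1)/(A+1))
xi = 1 + (77-1)^2/(2*77) * ln((77-1)/(77 +1))
xi = 0.025751

0.025751


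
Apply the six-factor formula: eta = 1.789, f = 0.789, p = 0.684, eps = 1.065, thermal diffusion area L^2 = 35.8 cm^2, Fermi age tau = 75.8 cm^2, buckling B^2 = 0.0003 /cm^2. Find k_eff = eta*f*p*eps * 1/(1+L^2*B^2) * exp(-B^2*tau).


k_inf = eta*f*p*eps = 1.789*0.789*0.684*1.065 = 1.028237
P_TNL = 1/(1 + L^2*B^2) = 1/(1 + 35.8*0.0003) = 0.9893741
P_FNL = exp(-B^2*tau) = exp(-0.0003*75.8) = 0.9775166
k_eff = k_inf * P_TNL * P_FNL = 1.028237 * 0.9893741 * 0.9775166
k_eff = 0.99444

0.99444


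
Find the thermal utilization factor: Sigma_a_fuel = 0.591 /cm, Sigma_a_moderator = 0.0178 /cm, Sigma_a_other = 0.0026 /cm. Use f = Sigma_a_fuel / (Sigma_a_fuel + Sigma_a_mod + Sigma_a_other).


f = Sigma_a_fuel / (Sigma_a_fuel + Sigma_a_mod + Sigma_a_other)
f = 0.591 / (0.591 + 0.0178 + 0.0026)
f = 0.96663

0.96663


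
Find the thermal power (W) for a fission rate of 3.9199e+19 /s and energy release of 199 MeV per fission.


P = fission_rate * E_MeV * 1.602e-13
P = 3.9199e+19 * 199 * 1.602e-13
P = 1.2497e+09 W

1.2497e+09


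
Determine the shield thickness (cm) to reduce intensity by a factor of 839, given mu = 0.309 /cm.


x = ln(factor) / mu
x = ln(839) / 0.309
x = 21.787 cm

21.787


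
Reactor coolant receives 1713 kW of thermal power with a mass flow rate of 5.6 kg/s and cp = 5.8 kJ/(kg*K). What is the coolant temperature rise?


dT = Q / (m_dot * cp)
dT = 1713 / (5.6 * 5.8)
dT = 52.740 C

52.740


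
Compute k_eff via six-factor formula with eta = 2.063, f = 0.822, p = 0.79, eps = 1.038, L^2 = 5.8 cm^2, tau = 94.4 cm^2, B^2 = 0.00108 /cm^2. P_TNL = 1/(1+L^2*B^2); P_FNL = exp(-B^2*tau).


k_inf = eta*f*p*eps = 2.063*0.822*0.79*1.038 = 1.390578
P_TNL = 1/(1 + L^2*B^2) = 1/(1 + 5.8*0.00108) = 0.9937750
P_FNL = exp(-B^2*tau) = exp(-0.00108*94.4) = 0.9030729
k_eff = k_inf * P_TNL * P_FNL = 1.390578 * 0.9937750 * 0.9030729
k_eff = 1.2480

1.2480


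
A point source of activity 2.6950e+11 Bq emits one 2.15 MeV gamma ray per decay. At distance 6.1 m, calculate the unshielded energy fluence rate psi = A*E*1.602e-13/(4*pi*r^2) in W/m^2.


psi = A * E * 1.602e-13 / (4*pi*r^2)
psi = 2.6950e+11 * 2.15 * 1.602e-13 / (4*pi*6.1^2)
psi = 1.9851e-04 W/m^2

1.9851e-04


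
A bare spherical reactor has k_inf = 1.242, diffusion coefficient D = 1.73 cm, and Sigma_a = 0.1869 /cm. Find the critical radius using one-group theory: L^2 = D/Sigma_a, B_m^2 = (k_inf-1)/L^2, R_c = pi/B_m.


L^2 = D / Sigma_a = 1.73 / 0.1869 = 9.256287 cm^2
B_m^2 = (k_inf - 1) / L^2 = (1.242 - 1) / 9.256287 = 0.02614439 /cm^2
For a bare sphere: B_g = pi/R, so R_c = pi / sqrt(B_m^2)
R_c = pi / sqrt(0.02614439) = 19.429 cm

19.429


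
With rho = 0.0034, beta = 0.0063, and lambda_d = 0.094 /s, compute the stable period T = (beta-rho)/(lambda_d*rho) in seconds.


T = (beta - rho) / (lambda_d * rho)
T = (0.0063 - 0.0034) / (0.094 * 0.0034)
T = 9.0738 s

9.0738


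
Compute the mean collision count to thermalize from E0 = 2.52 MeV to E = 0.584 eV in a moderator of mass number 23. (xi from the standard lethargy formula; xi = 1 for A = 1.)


xi = 1 + (A-1)^2/(2A)*ln((A-1)/(A+1)) = 0.08448899 (for A = 23)
n = ln(E0/E) / xi
n = ln(2.52e6 / 0.584) / 0.08448899
n = ln(4.315068e+06) / 0.08448899 = 180.82

180.82


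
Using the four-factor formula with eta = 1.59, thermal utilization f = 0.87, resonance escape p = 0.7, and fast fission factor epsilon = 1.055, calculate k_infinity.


k_inf = eta * f * p * epsilon
k_inf = 1.59 * 0.87 * 0.7 * 1.055
k_inf = 1.0216

1.0216


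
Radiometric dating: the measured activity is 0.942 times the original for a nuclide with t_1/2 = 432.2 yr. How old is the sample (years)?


lambda = ln(2) / t_half = ln(2) / 432.2 = 0.001603765 /yr
t = -ln(A/A0) / lambda
t = -ln(0.942) / 0.001603765
t = 37.256 yr

37.256


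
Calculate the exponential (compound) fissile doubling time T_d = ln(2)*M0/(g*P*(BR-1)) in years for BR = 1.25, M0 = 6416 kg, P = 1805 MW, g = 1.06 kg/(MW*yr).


Breeding gain G = BR - 1 = 1.25 - 1 = 0.25
Fissile production rate = g * P * G = 1.06 * 1805 * 0.25 = 478.325 kg/yr
T_d = ln(2) * M0 / (g * P * G)
T_d = ln(2) * 6416 / 478.325 = 9.2975 yr

9.2975


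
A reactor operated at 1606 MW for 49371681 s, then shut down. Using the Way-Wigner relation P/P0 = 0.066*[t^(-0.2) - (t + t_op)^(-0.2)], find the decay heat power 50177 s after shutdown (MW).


P/P0 = 0.066 * [t^(-0.2) - (t + t_op)^(-0.2)]
P/P0 = 0.066 * [50177^(-0.2) - (50177 + 49371681)^(-0.2)]
P/P0 = 0.066 * [0.1147887 - 0.02892119] = 0.005667256
P = 1606 * 0.005667256 = 9.1016 MW

9.1016


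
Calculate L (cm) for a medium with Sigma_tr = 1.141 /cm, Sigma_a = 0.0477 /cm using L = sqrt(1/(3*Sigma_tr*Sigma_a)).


D = 1 / (3 * Sigma_tr) = 1 / (3 * 1.141) = 0.2921414 cm
L = sqrt(D / Sigma_a)
L = sqrt(0.2921414 / 0.0477)
L = 2.4748 cm

2.4748


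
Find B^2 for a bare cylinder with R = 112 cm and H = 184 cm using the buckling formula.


B^2 = (2.405/R)^2 + (pi/H)^2
B^2 = (2.405/112)^2 + (pi/184)^2
B^2 = 7.5262e-04 /cm^2

7.5262e-04


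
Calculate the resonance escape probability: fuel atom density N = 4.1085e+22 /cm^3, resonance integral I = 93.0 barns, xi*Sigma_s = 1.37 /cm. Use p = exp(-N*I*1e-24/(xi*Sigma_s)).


p = exp(-N * I * 1e-24 / (xi*Sigma_s))
p = exp(-4.1085e+22 * 93.0 * 1e-24 / 1.37)
p = 0.061484

0.061484


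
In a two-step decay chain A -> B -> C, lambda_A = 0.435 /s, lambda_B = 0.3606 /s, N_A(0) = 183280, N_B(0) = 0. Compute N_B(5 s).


N_B(t) = lambda_A * N_A0 / (lambda_B - lambda_A) * [exp(-lambda_A*t) - exp(-lambda_B*t)]
exp(-0.435*5) = 0.1136082; exp(-0.3606*5) = 0.1648037
N_B = 0.435 * 183280 / (0.3606 - 0.435) * (0.1136082 - 0.1648037)
N_B = 54861

54861


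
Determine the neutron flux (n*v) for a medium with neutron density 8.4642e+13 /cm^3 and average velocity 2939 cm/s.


phi = n * v
phi = 8.4642e+13 * 2939
phi = 2.4876e+17 /cm^2/s

2.4876e+17


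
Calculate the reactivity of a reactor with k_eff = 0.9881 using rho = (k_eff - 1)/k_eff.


rho = (k_eff - 1) / k_eff
rho = (0.9881 - 1) / 0.9881
rho = -0.012043

-0.012043


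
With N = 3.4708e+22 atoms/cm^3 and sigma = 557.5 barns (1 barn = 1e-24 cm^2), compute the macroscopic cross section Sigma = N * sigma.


Sigma = N * sigma_barns * 1e-24
Sigma = 3.4708e+22 * 557.5 * 1e-24
Sigma = 19.350 /cm

19.350


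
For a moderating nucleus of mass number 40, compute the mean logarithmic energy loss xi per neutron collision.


xi = 1 + (A-1)^2/(2A) * ln((A-1)/(A+1))
xi = 1 + (40-1)^2/(2*40) * ln((40-1)/(40 +1))
xi = 0.049177

0.049177


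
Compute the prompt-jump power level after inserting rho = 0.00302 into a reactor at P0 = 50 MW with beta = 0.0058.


P1/P0 = beta / (beta - rho)
P1/P0 = 0.0058 / (0.0058 - 0.00302) = 2.086331
P1 = 50 * 2.086331 = 104.32 MW

104.32


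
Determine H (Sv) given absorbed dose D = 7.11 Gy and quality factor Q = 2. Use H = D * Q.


H = D * Q
H = 7.11 * 2
H = 14.220 Sv

14.220


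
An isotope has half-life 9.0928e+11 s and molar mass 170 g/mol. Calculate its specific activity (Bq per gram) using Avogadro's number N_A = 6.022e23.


lambda = ln(2) / t_half = ln(2) / 9.0928e+11 = 7.623033e-13 /s
SA = lambda * N_A / M
SA = 7.623033e-13 * 6.022e23 / 170
SA = 2.7003e+09 Bq/g

2.7003e+09


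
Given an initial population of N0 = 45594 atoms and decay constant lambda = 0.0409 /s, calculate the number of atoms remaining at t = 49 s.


N = N0 * exp(-lambda * t)
N = 45594 * exp(-0.0409 * 49)
N = 6145.2

6145.2


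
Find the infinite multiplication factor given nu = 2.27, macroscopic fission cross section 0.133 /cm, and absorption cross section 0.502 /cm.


k_inf = nu * Sigma_f / Sigma_a
k_inf = 2.27 * 0.133 / 0.502
k_inf = 0.60141

0.60141


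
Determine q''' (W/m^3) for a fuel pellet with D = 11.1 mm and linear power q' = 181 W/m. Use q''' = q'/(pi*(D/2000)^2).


r = D / 2 / 1000 = 11.1 / 2 / 1000 = 0.00555 m
q''' = q' / (pi * r^2)
q''' = 181 / (pi * 0.00555^2)
q''' = 1.8704e+06 W/m^3

1.8704e+06


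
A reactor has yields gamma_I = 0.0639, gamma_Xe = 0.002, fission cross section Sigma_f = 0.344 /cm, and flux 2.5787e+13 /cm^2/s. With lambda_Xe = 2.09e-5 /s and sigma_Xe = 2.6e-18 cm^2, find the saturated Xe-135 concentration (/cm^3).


Xe_eq = (gamma_I + gamma_Xe) * Sigma_f * phi / (lambda_Xe + sigma_Xe * phi)
Numerator = (0.0639 + 0.002) * 0.344 * 2.5787e+13 = 5.845810e+11
Denominator = 2.09e-5 + 2.6e-18 * 2.5787e+13 = 8.794620e-05
Xe_eq = 5.845810e+11 / 8.794620e-05 = 6.6470e+15 /cm^3

6.6470e+15


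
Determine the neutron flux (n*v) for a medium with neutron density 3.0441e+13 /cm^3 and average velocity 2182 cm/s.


phi = n * v
phi = 3.0441e+13 * 2182
phi = 6.6422e+16 /cm^2/s

6.6422e+16


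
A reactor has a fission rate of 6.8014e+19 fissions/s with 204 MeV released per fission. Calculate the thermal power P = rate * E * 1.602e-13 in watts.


P = fission_rate * E_MeV * 1.602e-13
P = 6.8014e+19 * 204 * 1.602e-13
P = 2.2228e+09 W

2.2228e+09


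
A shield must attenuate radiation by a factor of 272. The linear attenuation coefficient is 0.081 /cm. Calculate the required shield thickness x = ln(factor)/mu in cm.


x = ln(factor) / mu
x = ln(272) / 0.081
x = 69.207 cm

69.207


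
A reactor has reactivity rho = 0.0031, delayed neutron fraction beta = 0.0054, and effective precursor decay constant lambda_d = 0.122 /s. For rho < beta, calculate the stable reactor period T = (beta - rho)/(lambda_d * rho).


T = (beta - rho) / (lambda_d * rho)
T = (0.0054 - 0.0031) / (0.122 * 0.0031)
T = 6.0814 s

6.0814


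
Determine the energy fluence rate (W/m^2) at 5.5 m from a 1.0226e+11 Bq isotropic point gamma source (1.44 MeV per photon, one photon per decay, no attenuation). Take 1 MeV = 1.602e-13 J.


psi = A * E * 1.602e-13 / (4*pi*r^2)
psi = 1.0226e+11 * 1.44 * 1.602e-13 / (4*pi*5.5^2)
psi = 6.2058e-05 W/m^2

6.2058e-05


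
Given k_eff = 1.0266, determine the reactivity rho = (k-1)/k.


rho = (k_eff - 1) / k_eff
rho = (1.0266 - 1) / 1.0266
rho = 0.025911

0.025911


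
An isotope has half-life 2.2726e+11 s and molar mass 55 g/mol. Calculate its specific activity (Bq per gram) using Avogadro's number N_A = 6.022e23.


lambda = ln(2) / t_half = ln(2) / 2.2726e+11 = 3.050018e-12 /s
SA = lambda * N_A / M
SA = 3.050018e-12 * 6.022e23 / 55
SA = 3.3395e+10 Bq/g

3.3395e+10


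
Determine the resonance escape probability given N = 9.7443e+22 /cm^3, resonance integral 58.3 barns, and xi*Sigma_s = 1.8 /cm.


p = exp(-N * I * 1e-24 / (xi*Sigma_s))
p = exp(-9.7443e+22 * 58.3 * 1e-24 / 1.8)
p = 0.042593

0.042593


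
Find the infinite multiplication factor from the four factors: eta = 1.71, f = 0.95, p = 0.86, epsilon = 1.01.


k_inf = eta * f * p * epsilon
k_inf = 1.71 * 0.95 * 0.86 * 1.01
k_inf = 1.4110

1.4110


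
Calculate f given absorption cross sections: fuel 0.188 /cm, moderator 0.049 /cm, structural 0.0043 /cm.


f = Sigma_a_fuel / (Sigma_a_fuel + Sigma_a_mod + Sigma_a_other)
f = 0.188 / (0.188 + 0.049 + 0.0043)
f = 0.77911

0.77911


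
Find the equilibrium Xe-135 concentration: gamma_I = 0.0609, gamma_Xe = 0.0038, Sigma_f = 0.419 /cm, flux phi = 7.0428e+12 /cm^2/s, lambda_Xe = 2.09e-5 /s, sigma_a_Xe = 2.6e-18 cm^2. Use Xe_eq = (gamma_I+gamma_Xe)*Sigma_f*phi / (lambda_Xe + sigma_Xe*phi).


Xe_eq = (gamma_I + gamma_Xe) * Sigma_f * phi / (lambda_Xe + sigma_Xe * phi)
Numerator = (0.0609 + 0.0038) * 0.419 * 7.0428e+12 = 1.909254e+11
Denominator = 2.09e-5 + 2.6e-18 * 7.0428e+12 = 3.921128e-05
Xe_eq = 1.909254e+11 / 3.921128e-05 = 4.8691e+15 /cm^3

4.8691e+15


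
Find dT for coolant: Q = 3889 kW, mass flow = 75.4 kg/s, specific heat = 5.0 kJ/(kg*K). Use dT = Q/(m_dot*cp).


dT = Q / (m_dot * cp)
dT = 3889 / (75.4 * 5.0)
dT = 10.316 C

10.316


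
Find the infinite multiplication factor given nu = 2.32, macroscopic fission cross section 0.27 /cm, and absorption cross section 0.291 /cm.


k_inf = nu * Sigma_f / Sigma_a
k_inf = 2.32 * 0.27 / 0.291
k_inf = 2.1526

2.1526


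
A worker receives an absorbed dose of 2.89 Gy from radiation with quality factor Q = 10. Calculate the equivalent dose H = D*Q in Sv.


H = D * Q
H = 2.89 * 10
H = 28.900 Sv

28.900


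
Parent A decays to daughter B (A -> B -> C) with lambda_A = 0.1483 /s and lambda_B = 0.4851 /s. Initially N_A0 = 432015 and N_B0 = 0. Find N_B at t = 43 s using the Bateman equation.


N_B(t) = lambda_A * N_A0 / (lambda_B - lambda_A) * [exp(-lambda_A*t) - exp(-lambda_B*t)]
exp(-0.1483*43) = 0.001700386; exp(-0.4851*43) = 8.728128e-10
N_B = 0.1483 * 432015 / (0.4851 - 0.1483) * (0.001700386 - 8.728128e-10)
N_B = 323.46

323.46


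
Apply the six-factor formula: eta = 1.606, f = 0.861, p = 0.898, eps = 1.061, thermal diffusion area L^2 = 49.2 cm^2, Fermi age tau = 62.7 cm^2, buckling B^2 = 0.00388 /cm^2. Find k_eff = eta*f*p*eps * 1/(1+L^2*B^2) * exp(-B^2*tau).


k_inf = eta*f*p*eps = 1.606*0.861*0.898*1.061 = 1.317469
P_TNL = 1/(1 + L^2*B^2) = 1/(1 + 49.2*0.00388) = 0.8397039
P_FNL = exp(-B^2*tau) = exp(-0.00388*62.7) = 0.7840551
k_eff = k_inf * P_TNL * P_FNL = 1.317469 * 0.8397039 * 0.7840551
k_eff = 0.86739

0.86739


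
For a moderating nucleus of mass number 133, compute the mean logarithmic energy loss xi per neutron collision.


xi = 1 + (A-1)^2/(2A) * ln((A-1)/(A+1))
xi = 1 + (133-1)^2/(2*133) * ln((133-1)/(133 +1))
xi = 0.014962

0.014962


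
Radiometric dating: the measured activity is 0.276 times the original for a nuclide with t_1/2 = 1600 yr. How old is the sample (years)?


lambda = ln(2) / t_half = ln(2) / 1600 = 4.332170e-04 /yr
t = -ln(A/A0) / lambda
t = -ln(0.276) / 4.332170e-04
t = 2971.6 yr

2971.6


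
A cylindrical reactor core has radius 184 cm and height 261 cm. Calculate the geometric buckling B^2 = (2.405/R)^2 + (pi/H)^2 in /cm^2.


B^2 = (2.405/R)^2 + (pi/H)^2
B^2 = (2.405/184)^2 + (pi/261)^2
B^2 = 3.1573e-04 /cm^2

3.1573e-04


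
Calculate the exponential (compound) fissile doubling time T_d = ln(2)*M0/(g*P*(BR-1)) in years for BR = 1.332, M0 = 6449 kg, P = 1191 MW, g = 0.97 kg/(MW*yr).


Breeding gain G = BR - 1 = 1.332 - 1 = 0.332
Fissile production rate = g * P * G = 0.97 * 1191 * 0.332 = 383.54964 kg/yr
T_d = ln(2) * M0 / (g * P * G)
T_d = ln(2) * 6449 / 383.54964 = 11.655 yr

11.655


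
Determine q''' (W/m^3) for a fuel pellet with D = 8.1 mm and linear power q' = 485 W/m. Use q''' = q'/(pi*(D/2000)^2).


r = D / 2 / 1000 = 8.1 / 2 / 1000 = 0.00405 m
q''' = q' / (pi * r^2)
q''' = 485 / (pi * 0.00405^2)
q''' = 9.4120e+06 W/m^3

9.4120e+06


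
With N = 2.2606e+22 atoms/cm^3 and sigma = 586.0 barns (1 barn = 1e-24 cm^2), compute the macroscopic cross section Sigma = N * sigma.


Sigma = N * sigma_barns * 1e-24
Sigma = 2.2606e+22 * 586.0 * 1e-24
Sigma = 13.247 /cm

13.247


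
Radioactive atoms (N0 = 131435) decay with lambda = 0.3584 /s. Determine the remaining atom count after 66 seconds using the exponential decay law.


N = N0 * exp(-lambda * t)
N = 131435 * exp(-0.3584 * 66)
N = 7.0103e-06

7.0103e-06


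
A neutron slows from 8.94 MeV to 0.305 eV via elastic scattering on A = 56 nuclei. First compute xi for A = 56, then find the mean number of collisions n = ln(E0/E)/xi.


xi = 1 + (A-1)^2/(2A)*ln((A-1)/(A+1)) = 0.03529286 (for A = 56)
n = ln(E0/E) / xi
n = ln(8.94e6 / 0.305) / 0.03529286
n = ln(2.931148e+07) / 0.03529286 = 487.17

487.17


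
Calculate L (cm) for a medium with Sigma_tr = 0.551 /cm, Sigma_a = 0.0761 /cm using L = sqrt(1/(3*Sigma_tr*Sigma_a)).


D = 1 / (3 * Sigma_tr) = 1 / (3 * 0.551) = 0.6049607 cm
L = sqrt(D / Sigma_a)
L = sqrt(0.6049607 / 0.0761)
L = 2.8195 cm

2.8195


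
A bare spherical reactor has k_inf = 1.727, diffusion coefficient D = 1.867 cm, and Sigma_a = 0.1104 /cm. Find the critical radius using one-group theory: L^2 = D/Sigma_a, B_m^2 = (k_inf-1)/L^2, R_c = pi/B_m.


L^2 = D / Sigma_a = 1.867 / 0.1104 = 16.91123 cm^2
B_m^2 = (k_inf - 1) / L^2 = (1.727 - 1) / 16.91123 = 0.04298919 /cm^2
For a bare sphere: B_g = pi/R, so R_c = pi / sqrt(B_m^2)
R_c = pi / sqrt(0.04298919) = 15.152 cm

15.152


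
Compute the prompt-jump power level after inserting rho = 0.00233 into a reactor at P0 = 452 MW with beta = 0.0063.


P1/P0 = beta / (beta - rho)
P1/P0 = 0.0063 / (0.0063 - 0.00233) = 1.586902
P1 = 452 * 1.586902 = 717.28 MW

717.28


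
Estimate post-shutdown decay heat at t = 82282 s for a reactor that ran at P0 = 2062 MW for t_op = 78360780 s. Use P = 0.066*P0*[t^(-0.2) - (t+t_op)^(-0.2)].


P/P0 = 0.066 * [t^(-0.2) - (t + t_op)^(-0.2)]
P/P0 = 0.066 * [82282^(-0.2) - (82282 + 78360780)^(-0.2)]
P/P0 = 0.066 * [0.1039774 - 0.02636872] = 0.005122173
P = 2062 * 0.005122173 = 10.562 MW

10.562


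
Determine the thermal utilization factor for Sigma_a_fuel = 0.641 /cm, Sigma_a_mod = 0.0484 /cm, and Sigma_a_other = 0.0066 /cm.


f = Sigma_a_fuel / (Sigma_a_fuel + Sigma_a_mod + Sigma_a_other)
f = 0.641 / (0.641 + 0.0484 + 0.0066)
f = 0.92098

0.92098


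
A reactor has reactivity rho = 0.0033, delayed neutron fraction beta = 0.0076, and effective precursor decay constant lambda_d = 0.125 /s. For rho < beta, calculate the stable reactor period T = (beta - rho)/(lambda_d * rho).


T = (beta - rho) / (lambda_d * rho)
T = (0.0076 - 0.0033) / (0.125 * 0.0033)
T = 10.424 s

10.424


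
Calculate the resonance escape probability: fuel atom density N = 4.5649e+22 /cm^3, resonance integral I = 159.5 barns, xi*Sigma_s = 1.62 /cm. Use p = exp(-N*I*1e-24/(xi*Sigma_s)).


p = exp(-N * I * 1e-24 / (xi*Sigma_s))
p = exp(-4.5649e+22 * 159.5 * 1e-24 / 1.62)
p = 0.011171

0.011171


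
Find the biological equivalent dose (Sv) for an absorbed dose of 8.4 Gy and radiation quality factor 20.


H = D * Q
H = 8.4 * 20
H = 168.00 Sv

168.00


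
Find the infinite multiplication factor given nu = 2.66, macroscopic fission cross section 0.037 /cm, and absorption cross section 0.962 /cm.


k_inf = nu * Sigma_f / Sigma_a
k_inf = 2.66 * 0.037 / 0.962
k_inf = 0.10231

0.10231


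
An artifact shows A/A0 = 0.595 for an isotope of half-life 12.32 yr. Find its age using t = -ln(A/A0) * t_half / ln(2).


lambda = ln(2) / t_half = ln(2) / 12.32 = 0.05626195 /yr
t = -ln(A/A0) / lambda
t = -ln(0.595) / 0.05626195
t = 9.2282 yr

9.2282


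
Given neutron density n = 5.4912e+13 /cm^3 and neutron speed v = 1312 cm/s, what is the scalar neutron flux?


phi = n * v
phi = 5.4912e+13 * 1312
phi = 7.2045e+16 /cm^2/s

7.2045e+16


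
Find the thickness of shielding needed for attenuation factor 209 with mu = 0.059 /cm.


x = ln(factor) / mu
x = ln(209) / 0.059
x = 90.548 cm

90.548


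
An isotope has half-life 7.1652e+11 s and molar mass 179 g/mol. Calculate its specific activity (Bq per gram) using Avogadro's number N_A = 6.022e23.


lambda = ln(2) / t_half = ln(2) / 7.1652e+11 = 9.673801e-13 /s
SA = lambda * N_A / M
SA = 9.673801e-13 * 6.022e23 / 179
SA = 3.2545e+09 Bq/g

3.2545e+09


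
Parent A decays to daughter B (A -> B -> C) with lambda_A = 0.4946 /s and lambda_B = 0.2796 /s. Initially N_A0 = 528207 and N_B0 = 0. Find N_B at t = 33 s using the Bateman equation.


N_B(t) = lambda_A * N_A0 / (lambda_B - lambda_A) * [exp(-lambda_A*t) - exp(-lambda_B*t)]
exp(-0.4946*33) = 8.157035e-08; exp(-0.2796*33) = 9.836751e-05
N_B = 0.4946 * 528207 / (0.2796 - 0.4946) * (8.157035e-08 - 9.836751e-05)
N_B = 119.43

119.43


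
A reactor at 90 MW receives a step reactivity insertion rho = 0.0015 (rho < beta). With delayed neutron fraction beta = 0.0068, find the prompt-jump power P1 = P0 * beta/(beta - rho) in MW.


P1/P0 = beta / (beta - rho)
P1/P0 = 0.0068 / (0.0068 - 0.0015) = 1.283019
P1 = 90 * 1.283019 = 115.47 MW

115.47


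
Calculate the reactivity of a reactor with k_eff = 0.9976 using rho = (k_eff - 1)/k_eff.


rho = (k_eff - 1) / k_eff
rho = (0.9976 - 1) / 0.9976
rho = -0.0024058

-0.0024058


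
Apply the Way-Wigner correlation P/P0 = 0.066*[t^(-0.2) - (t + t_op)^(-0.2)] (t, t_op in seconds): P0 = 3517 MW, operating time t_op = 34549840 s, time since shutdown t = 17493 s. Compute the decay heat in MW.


P/P0 = 0.066 * [t^(-0.2) - (t + t_op)^(-0.2)]
P/P0 = 0.066 * [17493^(-0.2) - (17493 + 34549840)^(-0.2)]
P/P0 = 0.066 * [0.1417187 - 0.03106468] = 0.007303165
P = 3517 * 0.007303165 = 25.685 MW

25.685


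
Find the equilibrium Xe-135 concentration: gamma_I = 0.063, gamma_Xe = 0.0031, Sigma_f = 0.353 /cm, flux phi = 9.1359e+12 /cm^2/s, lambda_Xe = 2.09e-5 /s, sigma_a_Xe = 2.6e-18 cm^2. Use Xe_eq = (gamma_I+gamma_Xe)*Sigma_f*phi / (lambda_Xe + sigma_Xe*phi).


Xe_eq = (gamma_I + gamma_Xe) * Sigma_f * phi / (lambda_Xe + sigma_Xe * phi)
Numerator = (0.063 + 0.0031) * 0.353 * 9.1359e+12 = 2.131707e+11
Denominator = 2.09e-5 + 2.6e-18 * 9.1359e+12 = 4.465334e-05
Xe_eq = 2.131707e+11 / 4.465334e-05 = 4.7739e+15 /cm^3

4.7739e+15


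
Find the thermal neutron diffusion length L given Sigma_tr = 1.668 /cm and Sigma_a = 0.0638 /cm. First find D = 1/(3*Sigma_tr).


D = 1 / (3 * Sigma_tr) = 1 / (3 * 1.668) = 0.1998401 cm
L = sqrt(D / Sigma_a)
L = sqrt(0.1998401 / 0.0638)
L = 1.7698 cm

1.7698


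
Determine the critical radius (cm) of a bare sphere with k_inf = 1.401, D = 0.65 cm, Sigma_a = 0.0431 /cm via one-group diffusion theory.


L^2 = D / Sigma_a = 0.65 / 0.0431 = 15.08121 cm^2
B_m^2 = (k_inf - 1) / L^2 = (1.401 - 1) / 15.08121 = 0.02658938 /cm^2
For a bare sphere: B_g = pi/R, so R_c = pi / sqrt(B_m^2)
R_c = pi / sqrt(0.02658938) = 19.266 cm

19.266


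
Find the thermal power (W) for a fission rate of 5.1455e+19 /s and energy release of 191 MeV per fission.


P = fission_rate * E_MeV * 1.602e-13
P = 5.1455e+19 * 191 * 1.602e-13
P = 1.5744e+09 W

1.5744e+09


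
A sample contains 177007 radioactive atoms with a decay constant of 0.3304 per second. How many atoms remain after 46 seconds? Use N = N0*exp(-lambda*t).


N = N0 * exp(-lambda * t)
N = 177007 * exp(-0.3304 * 46)
N = 0.044403

0.044403


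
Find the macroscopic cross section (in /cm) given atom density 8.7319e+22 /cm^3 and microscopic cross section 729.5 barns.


Sigma = N * sigma_barns * 1e-24
Sigma = 8.7319e+22 * 729.5 * 1e-24
Sigma = 63.699 /cm

63.699


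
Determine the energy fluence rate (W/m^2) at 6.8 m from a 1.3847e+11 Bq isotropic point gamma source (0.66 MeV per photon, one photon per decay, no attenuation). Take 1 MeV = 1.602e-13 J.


psi = A * E * 1.602e-13 / (4*pi*r^2)
psi = 1.3847e+11 * 0.66 * 1.602e-13 / (4*pi*6.8^2)
psi = 2.5196e-05 W/m^2

2.5196e-05


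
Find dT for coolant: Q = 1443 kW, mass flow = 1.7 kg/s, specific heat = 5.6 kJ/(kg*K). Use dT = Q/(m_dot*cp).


dT = Q / (m_dot * cp)
dT = 1443 / (1.7 * 5.6)
dT = 151.58 C

151.58


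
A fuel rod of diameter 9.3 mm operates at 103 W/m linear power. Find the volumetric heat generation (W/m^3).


r = D / 2 / 1000 = 9.3 / 2 / 1000 = 0.00465 m
q''' = q' / (pi * r^2)
q''' = 103 / (pi * 0.00465^2)
q''' = 1.5163e+06 W/m^3

1.5163e+06


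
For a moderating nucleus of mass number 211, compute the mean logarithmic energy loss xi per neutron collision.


xi = 1 + (A-1)^2/(2A) * ln((A-1)/(A+1))
xi = 1 + (211-1)^2/(2*211) * ln((211-1)/(211 +1))
xi = 0.0094488

0.0094488


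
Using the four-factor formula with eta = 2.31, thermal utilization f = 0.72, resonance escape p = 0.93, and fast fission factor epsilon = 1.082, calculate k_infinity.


k_inf = eta * f * p * epsilon
k_inf = 2.31 * 0.72 * 0.93 * 1.082
k_inf = 1.6736

1.6736


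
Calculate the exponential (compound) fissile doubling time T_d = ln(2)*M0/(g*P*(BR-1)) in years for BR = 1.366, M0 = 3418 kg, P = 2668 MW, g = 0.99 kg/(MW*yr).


Breeding gain G = BR - 1 = 1.366 - 1 = 0.366
Fissile production rate = g * P * G = 0.99 * 2668 * 0.366 = 966.72312 kg/yr
T_d = ln(2) * M0 / (g * P * G)
T_d = ln(2) * 3418 / 966.72312 = 2.4507 yr

2.4507


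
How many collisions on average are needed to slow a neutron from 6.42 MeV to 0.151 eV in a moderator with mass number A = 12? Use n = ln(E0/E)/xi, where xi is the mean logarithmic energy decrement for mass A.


xi = 1 + (A-1)^2/(2A)*ln((A-1)/(A+1)) = 0.1577690 (for A = 12)
n = ln(E0/E) / xi
n = ln(6.42e6 / 0.151) / 0.1577690
n = ln(4.251656e+07) / 0.1577690 = 111.34

111.34


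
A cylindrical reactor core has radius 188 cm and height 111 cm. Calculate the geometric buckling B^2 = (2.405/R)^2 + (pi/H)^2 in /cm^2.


B^2 = (2.405/R)^2 + (pi/H)^2
B^2 = (2.405/188)^2 + (pi/111)^2
B^2 = 9.6469e-04 /cm^2

9.6469e-04


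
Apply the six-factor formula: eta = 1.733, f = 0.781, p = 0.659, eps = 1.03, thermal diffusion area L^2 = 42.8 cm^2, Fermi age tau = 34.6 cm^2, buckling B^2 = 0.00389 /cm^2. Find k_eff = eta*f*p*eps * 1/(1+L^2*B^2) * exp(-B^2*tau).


k_inf = eta*f*p*eps = 1.733*0.781*0.659*1.03 = 0.9186969
P_TNL = 1/(1 + L^2*B^2) = 1/(1 + 42.8*0.00389) = 0.8572712
P_FNL = exp(-B^2*tau) = exp(-0.00389*34.6) = 0.8740707
k_eff = k_inf * P_TNL * P_FNL = 0.9186969 * 0.8572712 * 0.8740707
k_eff = 0.68839

0.68839


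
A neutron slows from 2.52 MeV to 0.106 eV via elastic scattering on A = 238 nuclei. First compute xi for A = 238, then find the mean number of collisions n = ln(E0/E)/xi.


xi = 1 + (A-1)^2/(2A)*ln((A-1)/(A+1)) = 0.008379872 (for A = 238)
n = ln(E0/E) / xi
n = ln(2.52e6 / 0.106) / 0.008379872
n = ln(2.377358e+07) / 0.008379872 = 2026.8

2026.8


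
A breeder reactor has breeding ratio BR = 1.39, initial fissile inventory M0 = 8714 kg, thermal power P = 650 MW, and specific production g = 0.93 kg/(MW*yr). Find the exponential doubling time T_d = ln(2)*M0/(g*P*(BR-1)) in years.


Breeding gain G = BR - 1 = 1.39 - 1 = 0.39
Fissile production rate = g * P * G = 0.93 * 650 * 0.39 = 235.755 kg/yr
T_d = ln(2) * M0 / (g * P * G)
T_d = ln(2) * 8714 / 235.755 = 25.620 yr

25.620


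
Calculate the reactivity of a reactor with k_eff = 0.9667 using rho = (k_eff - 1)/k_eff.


rho = (k_eff - 1) / k_eff
rho = (0.9667 - 1) / 0.9667
rho = -0.034447

-0.034447


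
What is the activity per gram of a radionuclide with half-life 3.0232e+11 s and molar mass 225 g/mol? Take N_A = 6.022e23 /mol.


lambda = ln(2) / t_half = ln(2) / 3.0232e+11 = 2.292760e-12 /s
SA = lambda * N_A / M
SA = 2.292760e-12 * 6.022e23 / 225
SA = 6.1364e+09 Bq/g

6.1364e+09


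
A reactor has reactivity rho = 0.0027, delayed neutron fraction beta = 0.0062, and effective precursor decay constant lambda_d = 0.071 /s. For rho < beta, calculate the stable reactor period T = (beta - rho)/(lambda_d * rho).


T = (beta - rho) / (lambda_d * rho)
T = (0.0062 - 0.0027) / (0.071 * 0.0027)
T = 18.258 s

18.258


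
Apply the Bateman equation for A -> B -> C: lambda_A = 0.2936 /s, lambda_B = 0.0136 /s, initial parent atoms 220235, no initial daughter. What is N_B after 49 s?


N_B(t) = lambda_A * N_A0 / (lambda_B - lambda_A) * [exp(-lambda_A*t) - exp(-lambda_B*t)]
exp(-0.2936*49) = 5.650227e-07; exp(-0.0136*49) = 0.5135540
N_B = 0.2936 * 220235 / (0.0136 - 0.2936) * (5.650227e-07 - 0.5135540)
N_B = 118596

118596


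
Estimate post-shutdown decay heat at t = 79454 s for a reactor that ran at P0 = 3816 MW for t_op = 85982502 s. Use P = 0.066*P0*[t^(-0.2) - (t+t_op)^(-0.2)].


P/P0 = 0.066 * [t^(-0.2) - (t + t_op)^(-0.2)]
P/P0 = 0.066 * [79454^(-0.2) - (79454 + 85982502)^(-0.2)]
P/P0 = 0.066 * [0.1047073 - 0.02588438] = 0.005202313
P = 3816 * 0.005202313 = 19.852 MW

19.852


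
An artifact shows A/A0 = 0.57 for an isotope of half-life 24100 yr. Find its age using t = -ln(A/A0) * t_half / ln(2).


lambda = ln(2) / t_half = ln(2) / 24100 = 2.876129e-05 /yr
t = -ln(A/A0) / lambda
t = -ln(0.57) / 2.876129e-05
t = 19544 yr

19544


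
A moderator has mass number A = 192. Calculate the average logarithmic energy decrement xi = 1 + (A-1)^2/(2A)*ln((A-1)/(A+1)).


xi = 1 + (A-1)^2/(2A) * ln((A-1)/(A+1))
xi = 1 + (192-1)^2/(2*192) * ln((192-1)/(192 +1))
xi = 0.010381

0.010381


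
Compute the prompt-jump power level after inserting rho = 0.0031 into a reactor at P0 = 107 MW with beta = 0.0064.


P1/P0 = beta / (beta - rho)
P1/P0 = 0.0064 / (0.0064 - 0.0031) = 1.939394
P1 = 107 * 1.939394 = 207.52 MW

207.52


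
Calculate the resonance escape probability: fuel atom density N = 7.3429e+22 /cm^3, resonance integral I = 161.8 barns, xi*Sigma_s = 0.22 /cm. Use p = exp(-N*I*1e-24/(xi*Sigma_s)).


p = exp(-N * I * 1e-24 / (xi*Sigma_s))
p = exp(-7.3429e+22 * 161.8 * 1e-24 / 0.22)
p = 3.5196e-24

3.5196e-24


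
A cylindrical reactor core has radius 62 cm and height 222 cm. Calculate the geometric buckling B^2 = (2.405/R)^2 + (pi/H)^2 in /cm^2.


B^2 = (2.405/R)^2 + (pi/H)^2
B^2 = (2.405/62)^2 + (pi/222)^2
B^2 = 0.0017049 /cm^2

0.0017049


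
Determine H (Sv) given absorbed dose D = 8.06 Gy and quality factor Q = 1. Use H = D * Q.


H = D * Q
H = 8.06 * 1
H = 8.0600 Sv

8.0600


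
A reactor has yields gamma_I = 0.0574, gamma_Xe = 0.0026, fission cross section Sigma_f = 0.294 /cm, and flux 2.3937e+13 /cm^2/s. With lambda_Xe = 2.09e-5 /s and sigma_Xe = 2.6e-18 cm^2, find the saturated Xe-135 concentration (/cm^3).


Xe_eq = (gamma_I + gamma_Xe) * Sigma_f * phi / (lambda_Xe + sigma_Xe * phi)
Numerator = (0.0574 + 0.0026) * 0.294 * 2.3937e+13 = 4.222487e+11
Denominator = 2.09e-5 + 2.6e-18 * 2.3937e+13 = 8.313620e-05
Xe_eq = 4.222487e+11 / 8.313620e-05 = 5.0790e+15 /cm^3

5.0790e+15


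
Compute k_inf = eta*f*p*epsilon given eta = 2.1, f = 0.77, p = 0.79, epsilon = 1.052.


k_inf = eta * f * p * epsilon
k_inf = 2.1 * 0.77 * 0.79 * 1.052
k_inf = 1.3439

1.3439


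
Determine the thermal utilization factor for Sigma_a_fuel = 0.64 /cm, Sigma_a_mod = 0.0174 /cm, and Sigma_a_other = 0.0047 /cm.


f = Sigma_a_fuel / (Sigma_a_fuel + Sigma_a_mod + Sigma_a_other)
f = 0.64 / (0.64 + 0.0174 + 0.0047)
f = 0.96662

0.96662


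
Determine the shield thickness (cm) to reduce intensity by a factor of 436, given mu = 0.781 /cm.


x = ln(factor) / mu
x = ln(436) / 0.781
x = 7.7819 cm

7.7819


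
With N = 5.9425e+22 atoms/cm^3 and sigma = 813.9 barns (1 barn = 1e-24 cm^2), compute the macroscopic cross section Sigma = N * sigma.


Sigma = N * sigma_barns * 1e-24
Sigma = 5.9425e+22 * 813.9 * 1e-24
Sigma = 48.366 /cm

48.366


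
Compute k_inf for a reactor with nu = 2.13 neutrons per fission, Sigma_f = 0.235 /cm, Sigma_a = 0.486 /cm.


k_inf = nu * Sigma_f / Sigma_a
k_inf = 2.13 * 0.235 / 0.486
k_inf = 1.0299

1.0299


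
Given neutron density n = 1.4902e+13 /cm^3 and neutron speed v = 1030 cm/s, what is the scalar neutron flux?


phi = n * v
phi = 1.4902e+13 * 1030
phi = 1.5349e+16 /cm^2/s

1.5349e+16


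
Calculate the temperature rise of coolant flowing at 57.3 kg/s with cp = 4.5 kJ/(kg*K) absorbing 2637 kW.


dT = Q / (m_dot * cp)
dT = 2637 / (57.3 * 4.5)
dT = 10.227 C

10.227


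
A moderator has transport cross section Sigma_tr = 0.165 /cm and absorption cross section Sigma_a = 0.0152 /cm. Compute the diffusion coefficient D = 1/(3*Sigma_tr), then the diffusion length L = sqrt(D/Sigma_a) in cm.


D = 1 / (3 * Sigma_tr) = 1 / (3 * 0.165) = 2.020202 cm
L = sqrt(D / Sigma_a)
L = sqrt(2.020202 / 0.0152)
L = 11.529 cm

11.529


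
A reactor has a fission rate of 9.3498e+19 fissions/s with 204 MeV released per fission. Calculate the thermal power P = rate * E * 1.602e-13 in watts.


P = fission_rate * E_MeV * 1.602e-13
P = 9.3498e+19 * 204 * 1.602e-13
P = 3.0556e+09 W

3.0556e+09


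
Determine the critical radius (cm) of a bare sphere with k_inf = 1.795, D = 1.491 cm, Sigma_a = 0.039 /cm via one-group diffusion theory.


L^2 = D / Sigma_a = 1.491 / 0.039 = 38.23077 cm^2
B_m^2 = (k_inf - 1) / L^2 = (1.795 - 1) / 38.23077 = 0.02079477 /cm^2
For a bare sphere: B_g = pi/R, so R_c = pi / sqrt(B_m^2)
R_c = pi / sqrt(0.02079477) = 21.786 cm

21.786


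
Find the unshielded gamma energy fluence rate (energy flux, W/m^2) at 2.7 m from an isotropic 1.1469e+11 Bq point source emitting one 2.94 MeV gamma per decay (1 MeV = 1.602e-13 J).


psi = A * E * 1.602e-13 / (4*pi*r^2)
psi = 1.1469e+11 * 2.94 * 1.602e-13 / (4*pi*2.7^2)
psi = 5.8966e-04 W/m^2

5.8966e-04


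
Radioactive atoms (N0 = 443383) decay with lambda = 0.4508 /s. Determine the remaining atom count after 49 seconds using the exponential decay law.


N = N0 * exp(-lambda * t)
N = 443383 * exp(-0.4508 * 49)
N = 1.1313e-04

1.1313e-04


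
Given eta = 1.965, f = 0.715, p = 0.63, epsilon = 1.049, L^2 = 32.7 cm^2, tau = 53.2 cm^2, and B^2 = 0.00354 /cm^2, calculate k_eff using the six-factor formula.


k_inf = eta*f*p*eps = 1.965*0.715*0.63*1.049 = 0.9285058
P_TNL = 1/(1 + L^2*B^2) = 1/(1 + 32.7*0.00354) = 0.8962517
P_FNL = exp(-B^2*tau) = exp(-0.00354*53.2) = 0.8283430
k_eff = k_inf * P_TNL * P_FNL = 0.9285058 * 0.8962517 * 0.8283430
k_eff = 0.68933

0.68933


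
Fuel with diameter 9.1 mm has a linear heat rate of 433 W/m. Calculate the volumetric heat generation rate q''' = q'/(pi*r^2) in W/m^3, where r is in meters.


r = D / 2 / 1000 = 9.1 / 2 / 1000 = 0.00455 m
q''' = q' / (pi * r^2)
q''' = 433 / (pi * 0.00455^2)
q''' = 6.6576e+06 W/m^3

6.6576e+06


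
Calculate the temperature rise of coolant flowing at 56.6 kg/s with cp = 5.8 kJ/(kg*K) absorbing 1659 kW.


dT = Q / (m_dot * cp)
dT = 1659 / (56.6 * 5.8)
dT = 5.0536 C

5.0536


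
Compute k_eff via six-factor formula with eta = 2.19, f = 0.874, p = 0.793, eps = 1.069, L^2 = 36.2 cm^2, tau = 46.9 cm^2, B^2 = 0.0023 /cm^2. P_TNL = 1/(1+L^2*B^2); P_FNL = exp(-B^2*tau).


k_inf = eta*f*p*eps = 2.19*0.874*0.793*1.069 = 1.622581
P_TNL = 1/(1 + L^2*B^2) = 1/(1 + 36.2*0.0023) = 0.9231394
P_FNL = exp(-B^2*tau) = exp(-0.0023*46.9) = 0.8977443
k_eff = k_inf * P_TNL * P_FNL = 1.622581 * 0.9231394 * 0.8977443
k_eff = 1.3447

1.3447


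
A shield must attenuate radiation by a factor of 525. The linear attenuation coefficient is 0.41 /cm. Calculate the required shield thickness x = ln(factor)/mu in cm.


x = ln(factor) / mu
x = ln(525) / 0.41
x = 15.277 cm

15.277


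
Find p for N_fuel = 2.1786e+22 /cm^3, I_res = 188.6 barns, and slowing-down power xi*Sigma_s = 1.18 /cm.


p = exp(-N * I * 1e-24 / (xi*Sigma_s))
p = exp(-2.1786e+22 * 188.6 * 1e-24 / 1.18)
p = 0.030744

0.030744


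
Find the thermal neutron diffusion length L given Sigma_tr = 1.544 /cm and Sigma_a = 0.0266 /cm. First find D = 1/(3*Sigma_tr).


D = 1 / (3 * Sigma_tr) = 1 / (3 * 1.544) = 0.2158895 cm
L = sqrt(D / Sigma_a)
L = sqrt(0.2158895 / 0.0266)
L = 2.8489 cm

2.8489


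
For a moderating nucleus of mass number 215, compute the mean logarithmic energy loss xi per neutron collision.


xi = 1 + (A-1)^2/(2A) * ln((A-1)/(A+1))
xi = 1 + (215-1)^2/(2*215) * ln((215-1)/(215 +1))
xi = 0.0092735

0.0092735


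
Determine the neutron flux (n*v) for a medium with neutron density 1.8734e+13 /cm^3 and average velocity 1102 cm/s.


phi = n * v
phi = 1.8734e+13 * 1102
phi = 2.0645e+16 /cm^2/s

2.0645e+16


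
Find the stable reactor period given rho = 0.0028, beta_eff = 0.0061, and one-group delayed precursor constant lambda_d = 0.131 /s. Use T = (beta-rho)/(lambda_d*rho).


T = (beta - rho) / (lambda_d * rho)
T = (0.0061 - 0.0028) / (0.131 * 0.0028)
T = 8.9967 s

8.9967


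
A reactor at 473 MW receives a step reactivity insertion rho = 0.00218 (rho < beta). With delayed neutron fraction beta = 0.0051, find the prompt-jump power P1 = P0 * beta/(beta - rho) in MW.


P1/P0 = beta / (beta - rho)
P1/P0 = 0.0051 / (0.0051 - 0.00218) = 1.746575
P1 = 473 * 1.746575 = 826.13 MW

826.13


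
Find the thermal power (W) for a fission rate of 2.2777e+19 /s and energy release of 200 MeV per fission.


P = fission_rate * E_MeV * 1.602e-13
P = 2.2777e+19 * 200 * 1.602e-13
P = 7.2978e+08 W

7.2978e+08


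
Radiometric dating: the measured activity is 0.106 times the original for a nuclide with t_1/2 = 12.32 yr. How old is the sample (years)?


lambda = ln(2) / t_half = ln(2) / 12.32 = 0.05626195 /yr
t = -ln(A/A0) / lambda
t = -ln(0.106) / 0.05626195
t = 39.890 yr

39.890


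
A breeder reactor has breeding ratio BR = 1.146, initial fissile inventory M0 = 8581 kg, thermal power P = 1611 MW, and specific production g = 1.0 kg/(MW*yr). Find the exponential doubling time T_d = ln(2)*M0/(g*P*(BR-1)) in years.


Breeding gain G = BR - 1 = 1.146 - 1 = 0.146
Fissile production rate = g * P * G = 1.0 * 1611 * 0.146 = 235.206 kg/yr
T_d = ln(2) * M0 / (g * P * G)
T_d = ln(2) * 8581 / 235.206 = 25.288 yr

25.288


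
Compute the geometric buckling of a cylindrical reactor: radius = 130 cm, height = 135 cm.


B^2 = (2.405/R)^2 + (pi/H)^2
B^2 = (2.405/130)^2 + (pi/135)^2
B^2 = 8.8379e-04 /cm^2

8.8379e-04


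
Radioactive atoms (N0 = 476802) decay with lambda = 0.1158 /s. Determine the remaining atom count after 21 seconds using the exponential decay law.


N = N0 * exp(-lambda * t)
N = 476802 * exp(-0.1158 * 21)
N = 41901

41901


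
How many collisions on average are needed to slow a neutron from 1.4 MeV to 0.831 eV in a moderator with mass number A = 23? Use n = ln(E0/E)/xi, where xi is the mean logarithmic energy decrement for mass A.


xi = 1 + (A-1)^2/(2A)*ln((A-1)/(A+1)) = 0.08448899 (for A = 23)
n = ln(E0/E) / xi
n = ln(1.4e6 / 0.831) / 0.08448899
n = ln(1.684717e+06) / 0.08448899 = 169.69

169.69


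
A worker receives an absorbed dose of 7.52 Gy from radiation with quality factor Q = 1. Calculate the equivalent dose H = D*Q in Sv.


H = D * Q
H = 7.52 * 1
H = 7.5200 Sv

7.5200


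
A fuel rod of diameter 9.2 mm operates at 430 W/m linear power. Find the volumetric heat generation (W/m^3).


r = D / 2 / 1000 = 9.2 / 2 / 1000 = 0.0046 m
q''' = q' / (pi * r^2)
q''' = 430 / (pi * 0.0046^2)
q''' = 6.4685e+06 W/m^3

6.4685e+06


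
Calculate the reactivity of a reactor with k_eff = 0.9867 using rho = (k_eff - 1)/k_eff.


rho = (k_eff - 1) / k_eff
rho = (0.9867 - 1) / 0.9867
rho = -0.013479

-0.013479


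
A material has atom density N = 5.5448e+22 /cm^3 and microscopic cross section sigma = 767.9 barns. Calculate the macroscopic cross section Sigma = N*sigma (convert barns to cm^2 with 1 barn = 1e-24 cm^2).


Sigma = N * sigma_barns * 1e-24
Sigma = 5.5448e+22 * 767.9 * 1e-24
Sigma = 42.579 /cm

42.579


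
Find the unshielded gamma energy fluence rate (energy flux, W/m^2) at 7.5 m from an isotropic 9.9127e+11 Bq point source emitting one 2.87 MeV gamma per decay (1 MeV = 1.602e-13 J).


psi = A * E * 1.602e-13 / (4*pi*r^2)
psi = 9.9127e+11 * 2.87 * 1.602e-13 / (4*pi*7.5^2)
psi = 6.4477e-04 W/m^2

6.4477e-04


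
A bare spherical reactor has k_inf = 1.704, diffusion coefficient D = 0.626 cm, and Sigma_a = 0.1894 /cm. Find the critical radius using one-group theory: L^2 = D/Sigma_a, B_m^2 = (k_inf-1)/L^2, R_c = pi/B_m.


L^2 = D / Sigma_a = 0.626 / 0.1894 = 3.305174 cm^2
B_m^2 = (k_inf - 1) / L^2 = (1.704 - 1) / 3.305174 = 0.2129994 /cm^2
For a bare sphere: B_g = pi/R, so R_c = pi / sqrt(B_m^2)
R_c = pi / sqrt(0.2129994) = 6.8071 cm

6.8071
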